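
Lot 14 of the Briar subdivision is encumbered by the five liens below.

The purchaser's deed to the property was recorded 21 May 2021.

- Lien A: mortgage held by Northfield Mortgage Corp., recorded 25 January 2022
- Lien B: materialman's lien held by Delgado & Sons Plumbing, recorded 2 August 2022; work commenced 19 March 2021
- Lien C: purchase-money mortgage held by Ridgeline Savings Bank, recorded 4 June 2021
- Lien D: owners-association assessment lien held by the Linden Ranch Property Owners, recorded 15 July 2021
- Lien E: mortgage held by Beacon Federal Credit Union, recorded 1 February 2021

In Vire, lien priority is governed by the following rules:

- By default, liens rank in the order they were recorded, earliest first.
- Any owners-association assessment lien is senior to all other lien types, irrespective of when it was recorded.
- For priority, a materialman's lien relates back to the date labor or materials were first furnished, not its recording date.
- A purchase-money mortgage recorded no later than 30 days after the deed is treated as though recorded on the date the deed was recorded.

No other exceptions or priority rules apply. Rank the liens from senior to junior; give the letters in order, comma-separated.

D, E, B, C, A

Effective dates after the stated exceptions: B relates back to 19 March 2021 (work commenced); C's effective date is the deed date, 21 May 2021.
D is an owners-association assessment lien, so it outranks all other liens regardless of date.
The other liens, earliest effective date first: E (1 February 2021), B (19 March 2021), C (21 May 2021), A (25 January 2022).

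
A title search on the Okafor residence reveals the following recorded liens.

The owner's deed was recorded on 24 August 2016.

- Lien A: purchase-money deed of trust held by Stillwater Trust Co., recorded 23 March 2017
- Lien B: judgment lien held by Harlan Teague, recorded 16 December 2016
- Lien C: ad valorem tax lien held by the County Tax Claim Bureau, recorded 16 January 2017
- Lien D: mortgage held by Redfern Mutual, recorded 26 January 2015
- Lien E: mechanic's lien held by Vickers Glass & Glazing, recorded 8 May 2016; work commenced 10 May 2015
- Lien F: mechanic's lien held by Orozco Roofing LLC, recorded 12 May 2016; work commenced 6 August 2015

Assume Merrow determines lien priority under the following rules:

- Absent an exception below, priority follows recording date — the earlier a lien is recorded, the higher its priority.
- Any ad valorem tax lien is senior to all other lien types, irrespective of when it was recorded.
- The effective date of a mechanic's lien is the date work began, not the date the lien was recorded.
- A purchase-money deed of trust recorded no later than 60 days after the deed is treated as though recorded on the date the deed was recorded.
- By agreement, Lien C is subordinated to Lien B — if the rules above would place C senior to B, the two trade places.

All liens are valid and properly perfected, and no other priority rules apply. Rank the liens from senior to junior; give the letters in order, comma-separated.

Adjusting effective dates: A was recorded 211 days after the deed — beyond 60 days — so no relation-back applies; E is treated as recorded 10 May 2015, the work-commencement date; F relates back to 6 August 2015 (work commenced).
C is an ad valorem tax lien and takes priority over every other lien.
Remaining liens by effective date: D (26 January 2015), E (10 May 2015), F (6 August 2015), B (16 December 2016), A (23 March 2017).
C would otherwise be senior to B, so under the subordination agreement C and B exchange positions.

B, D, E, F, C, A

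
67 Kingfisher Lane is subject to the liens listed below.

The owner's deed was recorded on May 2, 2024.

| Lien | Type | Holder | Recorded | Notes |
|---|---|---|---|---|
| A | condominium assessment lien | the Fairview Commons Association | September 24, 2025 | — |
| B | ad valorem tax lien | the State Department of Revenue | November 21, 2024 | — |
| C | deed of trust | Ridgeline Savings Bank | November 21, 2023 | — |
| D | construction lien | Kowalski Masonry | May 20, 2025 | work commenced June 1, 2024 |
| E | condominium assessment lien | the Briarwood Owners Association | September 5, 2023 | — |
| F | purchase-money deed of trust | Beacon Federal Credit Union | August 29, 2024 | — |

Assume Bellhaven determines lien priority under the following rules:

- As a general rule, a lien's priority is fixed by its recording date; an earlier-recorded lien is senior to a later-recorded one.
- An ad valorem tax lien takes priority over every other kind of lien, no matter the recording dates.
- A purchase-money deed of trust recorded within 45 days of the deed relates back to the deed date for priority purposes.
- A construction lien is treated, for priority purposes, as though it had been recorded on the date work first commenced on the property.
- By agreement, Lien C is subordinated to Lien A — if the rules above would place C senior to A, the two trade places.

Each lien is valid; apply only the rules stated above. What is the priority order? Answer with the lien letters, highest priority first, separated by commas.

Adjusting effective dates: D relates back to June 1, 2024 (work commenced); F missed the 45-day window (119 days after the deed), so its recording date stands.
As an ad valorem tax lien, B is senior to every other lien.
The other liens, earliest effective date first: E (September 5, 2023), C (November 21, 2023), D (June 1, 2024), F (August 29, 2024), A (September 24, 2025).
The subordination applies — C was senior to A — so C and A swap.

B, E, A, D, F, C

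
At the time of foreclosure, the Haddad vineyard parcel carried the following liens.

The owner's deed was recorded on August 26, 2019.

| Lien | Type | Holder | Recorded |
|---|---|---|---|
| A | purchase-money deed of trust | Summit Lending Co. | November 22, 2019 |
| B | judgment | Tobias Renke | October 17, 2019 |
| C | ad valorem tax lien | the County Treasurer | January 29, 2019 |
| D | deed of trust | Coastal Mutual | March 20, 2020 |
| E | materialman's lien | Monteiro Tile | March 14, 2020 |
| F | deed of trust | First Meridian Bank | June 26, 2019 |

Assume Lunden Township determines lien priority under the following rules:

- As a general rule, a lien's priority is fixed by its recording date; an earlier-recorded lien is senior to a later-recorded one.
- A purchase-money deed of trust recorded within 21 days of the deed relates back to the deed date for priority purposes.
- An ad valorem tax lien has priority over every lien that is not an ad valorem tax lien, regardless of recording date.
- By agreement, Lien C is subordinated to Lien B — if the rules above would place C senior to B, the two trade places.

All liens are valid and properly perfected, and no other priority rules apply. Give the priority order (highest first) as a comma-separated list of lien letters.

B, F, C, A, E, D

Effective dates: A was recorded 88 days after the deed — beyond 21 days — so no relation-back applies.
C is an ad valorem tax lien, so it outranks all other liens regardless of date.
Among the remaining liens, by effective date: F (June 26, 2019), B (October 17, 2019), A (November 22, 2019), E (March 14, 2020), D (March 20, 2020).
The subordination applies — C was senior to B — so C and B swap.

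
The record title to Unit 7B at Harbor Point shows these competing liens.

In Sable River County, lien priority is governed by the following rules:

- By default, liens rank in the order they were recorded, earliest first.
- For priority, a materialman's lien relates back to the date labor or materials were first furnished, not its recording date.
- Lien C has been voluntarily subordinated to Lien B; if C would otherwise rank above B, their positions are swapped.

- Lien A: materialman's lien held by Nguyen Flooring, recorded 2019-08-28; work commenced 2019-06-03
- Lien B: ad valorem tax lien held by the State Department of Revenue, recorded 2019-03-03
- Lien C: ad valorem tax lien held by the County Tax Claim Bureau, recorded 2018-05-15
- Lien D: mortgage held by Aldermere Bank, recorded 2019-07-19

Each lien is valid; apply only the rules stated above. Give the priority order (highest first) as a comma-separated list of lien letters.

Effective dates: A relates back to 2019-06-03 (work commenced).
By effective date: C (2018-05-15), B (2019-03-03), A (2019-06-03), D (2019-07-19).
C would otherwise be senior to B, so under the subordination agreement C and B exchange positions.

B, C, A, D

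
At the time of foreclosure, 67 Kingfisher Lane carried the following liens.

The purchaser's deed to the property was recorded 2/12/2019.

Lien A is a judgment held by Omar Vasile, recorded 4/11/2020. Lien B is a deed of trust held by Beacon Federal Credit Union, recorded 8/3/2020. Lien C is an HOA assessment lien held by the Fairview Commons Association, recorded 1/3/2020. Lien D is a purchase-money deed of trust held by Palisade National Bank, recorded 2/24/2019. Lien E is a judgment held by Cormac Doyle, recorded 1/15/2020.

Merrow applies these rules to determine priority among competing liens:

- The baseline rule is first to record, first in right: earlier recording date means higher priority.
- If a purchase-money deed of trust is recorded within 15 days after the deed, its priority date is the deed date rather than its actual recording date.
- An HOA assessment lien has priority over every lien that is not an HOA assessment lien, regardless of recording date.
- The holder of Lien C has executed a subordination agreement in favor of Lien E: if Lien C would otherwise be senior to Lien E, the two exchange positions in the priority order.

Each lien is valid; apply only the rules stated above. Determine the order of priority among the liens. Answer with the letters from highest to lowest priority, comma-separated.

E, D, C, A, B

Effective dates: D was recorded within the 15-day window, so its effective date is the deed date 2/12/2019.
C is an HOA assessment lien and takes priority over every other lien.
The other liens, earliest effective date first: D (2/12/2019), E (1/15/2020), A (4/11/2020), B (8/3/2020).
C would otherwise be senior to E, so under the subordination agreement C and E exchange positions.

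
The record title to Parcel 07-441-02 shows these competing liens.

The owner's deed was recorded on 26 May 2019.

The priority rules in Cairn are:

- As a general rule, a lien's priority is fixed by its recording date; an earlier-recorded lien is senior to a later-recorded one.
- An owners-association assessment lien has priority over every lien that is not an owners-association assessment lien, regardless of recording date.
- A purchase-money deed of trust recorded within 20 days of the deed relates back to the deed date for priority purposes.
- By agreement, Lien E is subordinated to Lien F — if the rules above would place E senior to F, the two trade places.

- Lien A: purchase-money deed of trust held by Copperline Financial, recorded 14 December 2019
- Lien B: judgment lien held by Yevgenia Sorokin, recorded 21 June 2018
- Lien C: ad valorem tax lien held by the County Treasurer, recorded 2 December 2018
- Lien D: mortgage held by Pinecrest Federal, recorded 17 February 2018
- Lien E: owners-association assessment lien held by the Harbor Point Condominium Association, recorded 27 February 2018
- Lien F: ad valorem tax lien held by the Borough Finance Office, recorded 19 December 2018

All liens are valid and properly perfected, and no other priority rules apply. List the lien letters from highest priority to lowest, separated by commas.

F, D, B, C, E, A

Adjusting effective dates: A was recorded 202 days after the deed — beyond 20 days — so no relation-back applies.
E is an owners-association assessment lien, so it outranks all other liens regardless of date.
The other liens, earliest effective date first: D (17 February 2018), B (21 June 2018), C (2 December 2018), F (19 December 2018), A (14 December 2019).
E would otherwise be senior to F, so under the subordination agreement E and F exchange positions.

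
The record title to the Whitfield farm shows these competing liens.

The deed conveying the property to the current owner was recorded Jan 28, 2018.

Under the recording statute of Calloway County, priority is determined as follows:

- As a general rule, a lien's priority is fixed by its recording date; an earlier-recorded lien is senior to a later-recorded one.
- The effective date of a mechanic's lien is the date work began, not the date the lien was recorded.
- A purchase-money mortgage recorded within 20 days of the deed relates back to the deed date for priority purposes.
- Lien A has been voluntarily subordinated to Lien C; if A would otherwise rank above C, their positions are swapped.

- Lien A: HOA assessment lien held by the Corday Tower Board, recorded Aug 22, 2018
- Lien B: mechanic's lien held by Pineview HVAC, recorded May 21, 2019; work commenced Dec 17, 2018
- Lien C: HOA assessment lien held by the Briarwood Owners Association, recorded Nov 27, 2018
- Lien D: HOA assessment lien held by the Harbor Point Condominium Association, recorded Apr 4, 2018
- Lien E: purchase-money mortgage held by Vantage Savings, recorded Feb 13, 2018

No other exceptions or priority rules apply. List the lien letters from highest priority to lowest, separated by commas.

E, D, C, A, B

Effective dates after the stated exceptions: B's effective date is Dec 17, 2018, when work began; E was recorded within the 20-day window, so its effective date is the deed date Jan 28, 2018.
By effective date: E (Jan 28, 2018), D (Apr 4, 2018), A (Aug 22, 2018), C (Nov 27, 2018), B (Dec 17, 2018).
The subordination applies — A was senior to C — so A and C swap.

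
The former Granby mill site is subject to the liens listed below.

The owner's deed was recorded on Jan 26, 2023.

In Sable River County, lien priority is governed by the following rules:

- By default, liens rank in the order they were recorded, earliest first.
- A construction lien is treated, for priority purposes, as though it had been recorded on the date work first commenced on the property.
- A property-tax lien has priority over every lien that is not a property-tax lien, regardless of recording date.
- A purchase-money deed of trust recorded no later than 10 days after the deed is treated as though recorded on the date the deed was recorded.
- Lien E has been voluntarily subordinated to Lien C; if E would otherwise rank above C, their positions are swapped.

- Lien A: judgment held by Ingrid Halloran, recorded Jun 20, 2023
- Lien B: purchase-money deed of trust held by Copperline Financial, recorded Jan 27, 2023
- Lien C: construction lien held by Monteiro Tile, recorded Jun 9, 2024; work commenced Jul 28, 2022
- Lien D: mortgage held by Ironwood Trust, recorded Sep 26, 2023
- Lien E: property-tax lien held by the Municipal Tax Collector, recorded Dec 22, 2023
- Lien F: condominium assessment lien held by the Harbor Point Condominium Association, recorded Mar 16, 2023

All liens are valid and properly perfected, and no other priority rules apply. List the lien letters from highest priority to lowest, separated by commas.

Adjusting effective dates: B's effective date is the deed date, Jan 26, 2023; C relates back to Jul 28, 2022 (work commenced).
As a property-tax lien, E is senior to every other lien.
The other liens, earliest effective date first: C (Jul 28, 2022), B (Jan 26, 2023), F (Mar 16, 2023), A (Jun 20, 2023), D (Sep 26, 2023).
E would otherwise be senior to C, so under the subordination agreement E and C exchange positions.

C, E, B, F, A, D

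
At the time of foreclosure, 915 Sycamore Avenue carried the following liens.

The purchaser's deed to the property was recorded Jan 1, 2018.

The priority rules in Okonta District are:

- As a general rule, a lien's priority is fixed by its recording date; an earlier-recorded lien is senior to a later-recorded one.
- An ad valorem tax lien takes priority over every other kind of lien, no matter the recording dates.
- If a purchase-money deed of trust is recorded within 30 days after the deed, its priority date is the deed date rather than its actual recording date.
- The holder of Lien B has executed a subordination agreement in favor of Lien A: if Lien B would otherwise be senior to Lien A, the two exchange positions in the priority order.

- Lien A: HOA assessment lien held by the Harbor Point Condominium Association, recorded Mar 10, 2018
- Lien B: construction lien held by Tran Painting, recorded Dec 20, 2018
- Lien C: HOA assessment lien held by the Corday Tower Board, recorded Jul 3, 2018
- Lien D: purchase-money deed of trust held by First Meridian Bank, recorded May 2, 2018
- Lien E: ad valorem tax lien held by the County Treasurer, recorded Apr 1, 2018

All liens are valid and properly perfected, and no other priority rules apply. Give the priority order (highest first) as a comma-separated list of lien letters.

E, A, D, C, B

Effective dates: D was recorded 121 days after the deed — beyond 30 days — so no relation-back applies.
E is an ad valorem tax lien, so it outranks all other liens regardless of date.
Remaining liens by effective date: A (Mar 10, 2018), D (May 2, 2018), C (Jul 3, 2018), B (Dec 20, 2018).
B already ranks below A; the subordination has no effect.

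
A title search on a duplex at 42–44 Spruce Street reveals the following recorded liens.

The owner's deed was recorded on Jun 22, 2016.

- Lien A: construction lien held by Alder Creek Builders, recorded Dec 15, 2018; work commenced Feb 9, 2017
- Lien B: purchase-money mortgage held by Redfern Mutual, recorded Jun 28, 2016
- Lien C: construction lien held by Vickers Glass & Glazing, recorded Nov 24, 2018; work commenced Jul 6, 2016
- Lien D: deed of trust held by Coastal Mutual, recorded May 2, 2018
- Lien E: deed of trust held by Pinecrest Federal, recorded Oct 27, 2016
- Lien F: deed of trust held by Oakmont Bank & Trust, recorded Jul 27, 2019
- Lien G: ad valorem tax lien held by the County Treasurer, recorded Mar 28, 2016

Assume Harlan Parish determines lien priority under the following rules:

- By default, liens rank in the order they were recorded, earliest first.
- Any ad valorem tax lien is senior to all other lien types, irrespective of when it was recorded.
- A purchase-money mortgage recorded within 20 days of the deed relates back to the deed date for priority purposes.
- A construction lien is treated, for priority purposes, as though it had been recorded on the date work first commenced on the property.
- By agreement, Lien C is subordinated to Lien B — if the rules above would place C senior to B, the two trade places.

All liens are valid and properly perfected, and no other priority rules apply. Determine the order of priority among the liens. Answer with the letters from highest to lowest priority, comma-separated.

Effective dates after the stated exceptions: A is treated as recorded Feb 9, 2017, the work-commencement date; B relates back to the deed date Jun 22, 2016; C is treated as recorded Jul 6, 2016, the work-commencement date.
G is an ad valorem tax lien and takes priority over every other lien.
Remaining liens by effective date: B (Jun 22, 2016), C (Jul 6, 2016), E (Oct 27, 2016), A (Feb 9, 2017), D (May 2, 2018), F (Jul 27, 2019).
Since C is not senior to B, the subordination leaves the order unchanged.

G, B, C, E, A, D, F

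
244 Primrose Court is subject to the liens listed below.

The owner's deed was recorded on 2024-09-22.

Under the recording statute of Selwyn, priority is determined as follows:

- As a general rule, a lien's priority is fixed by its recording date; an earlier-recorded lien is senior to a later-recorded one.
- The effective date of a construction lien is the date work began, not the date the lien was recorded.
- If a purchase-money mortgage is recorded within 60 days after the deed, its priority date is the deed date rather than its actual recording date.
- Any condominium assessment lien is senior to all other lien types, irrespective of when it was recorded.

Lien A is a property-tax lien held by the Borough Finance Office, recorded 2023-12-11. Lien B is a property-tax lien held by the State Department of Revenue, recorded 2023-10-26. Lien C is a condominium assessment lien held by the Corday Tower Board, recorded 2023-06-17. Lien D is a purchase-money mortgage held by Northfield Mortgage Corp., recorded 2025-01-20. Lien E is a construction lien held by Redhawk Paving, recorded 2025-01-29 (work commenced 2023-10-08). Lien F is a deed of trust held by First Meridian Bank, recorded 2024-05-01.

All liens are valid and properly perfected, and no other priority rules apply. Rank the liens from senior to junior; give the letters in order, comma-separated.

Effective dates after the stated exceptions: D missed the 60-day window (120 days after the deed), so its recording date stands; E relates back to 2023-10-08 (work commenced).
C, as a condominium assessment lien, has superpriority and ranks first.
Remaining liens by effective date: E (2023-10-08), B (2023-10-26), A (2023-12-11), F (2024-05-01), D (2025-01-20).

C, E, B, A, F, D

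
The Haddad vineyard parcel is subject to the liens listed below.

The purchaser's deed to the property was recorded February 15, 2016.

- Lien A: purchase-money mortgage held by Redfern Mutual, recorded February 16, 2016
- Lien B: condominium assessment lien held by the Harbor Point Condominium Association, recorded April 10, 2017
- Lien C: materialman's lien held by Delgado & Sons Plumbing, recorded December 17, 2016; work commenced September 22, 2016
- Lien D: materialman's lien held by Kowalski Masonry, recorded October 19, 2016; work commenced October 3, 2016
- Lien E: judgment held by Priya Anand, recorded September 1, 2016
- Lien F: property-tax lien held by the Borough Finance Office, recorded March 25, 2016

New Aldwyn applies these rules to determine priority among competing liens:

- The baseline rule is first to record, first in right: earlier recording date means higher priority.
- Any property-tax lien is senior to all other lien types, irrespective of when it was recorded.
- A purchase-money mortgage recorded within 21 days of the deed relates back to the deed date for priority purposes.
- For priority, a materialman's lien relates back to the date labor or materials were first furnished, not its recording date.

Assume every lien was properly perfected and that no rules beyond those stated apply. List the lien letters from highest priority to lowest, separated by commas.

Effective dates after the stated exceptions: A relates back to the deed date February 15, 2016; C is treated as recorded September 22, 2016, the work-commencement date; D relates back to October 3, 2016 (work commenced).
As a property-tax lien, F is senior to every other lien.
Remaining liens by effective date: A (February 15, 2016), E (September 1, 2016), C (September 22, 2016), D (October 3, 2016), B (April 10, 2017).

F, A, E, C, D, B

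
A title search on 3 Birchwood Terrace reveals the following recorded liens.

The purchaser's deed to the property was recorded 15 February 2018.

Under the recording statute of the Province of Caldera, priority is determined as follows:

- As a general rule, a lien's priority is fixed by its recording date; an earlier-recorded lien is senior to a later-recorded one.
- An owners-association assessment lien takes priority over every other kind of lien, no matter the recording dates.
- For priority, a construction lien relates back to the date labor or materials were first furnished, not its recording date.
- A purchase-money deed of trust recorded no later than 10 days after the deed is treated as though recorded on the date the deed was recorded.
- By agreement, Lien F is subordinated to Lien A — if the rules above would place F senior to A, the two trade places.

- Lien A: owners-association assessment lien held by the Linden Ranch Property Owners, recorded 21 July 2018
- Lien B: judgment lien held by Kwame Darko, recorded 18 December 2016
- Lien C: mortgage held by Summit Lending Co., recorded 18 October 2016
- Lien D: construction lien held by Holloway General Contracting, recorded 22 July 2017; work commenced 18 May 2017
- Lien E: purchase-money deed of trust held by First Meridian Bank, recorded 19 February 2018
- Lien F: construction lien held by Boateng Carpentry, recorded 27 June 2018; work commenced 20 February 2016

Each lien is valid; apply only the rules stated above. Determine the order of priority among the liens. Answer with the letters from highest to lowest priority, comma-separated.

A, F, C, B, D, E

Adjusting effective dates: D's effective date is 18 May 2017, when work began; E was recorded within the 10-day window, so its effective date is the deed date 15 February 2018; F relates back to 20 February 2016 (work commenced).
A is an owners-association assessment lien and takes priority over every other lien.
Remaining liens by effective date: F (20 February 2016), C (18 October 2016), B (18 December 2016), D (18 May 2017), E (15 February 2018).
Since F is not senior to A, the subordination leaves the order unchanged.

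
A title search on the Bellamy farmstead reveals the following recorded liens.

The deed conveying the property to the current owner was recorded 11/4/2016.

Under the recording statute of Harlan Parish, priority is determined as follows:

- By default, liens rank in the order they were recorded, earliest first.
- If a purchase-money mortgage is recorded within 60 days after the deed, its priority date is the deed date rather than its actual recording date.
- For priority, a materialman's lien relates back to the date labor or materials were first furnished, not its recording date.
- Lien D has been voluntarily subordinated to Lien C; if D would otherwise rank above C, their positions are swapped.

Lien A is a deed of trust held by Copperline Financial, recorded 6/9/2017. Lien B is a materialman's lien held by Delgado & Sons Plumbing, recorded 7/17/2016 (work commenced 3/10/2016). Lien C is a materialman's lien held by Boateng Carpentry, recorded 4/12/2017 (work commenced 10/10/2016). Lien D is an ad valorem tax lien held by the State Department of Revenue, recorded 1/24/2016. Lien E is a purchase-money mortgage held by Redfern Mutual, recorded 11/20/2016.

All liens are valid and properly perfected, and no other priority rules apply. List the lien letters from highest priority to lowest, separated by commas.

Adjusting effective dates: B relates back to 3/10/2016 (work commenced); C relates back to 10/10/2016 (work commenced); E was recorded within the 60-day window, so its effective date is the deed date 11/4/2016.
Sorted by effective date: D (1/24/2016), B (3/10/2016), C (10/10/2016), E (11/4/2016), A (6/9/2017).
Because D would otherwise rank above C, the subordination swaps them.

C, B, D, E, A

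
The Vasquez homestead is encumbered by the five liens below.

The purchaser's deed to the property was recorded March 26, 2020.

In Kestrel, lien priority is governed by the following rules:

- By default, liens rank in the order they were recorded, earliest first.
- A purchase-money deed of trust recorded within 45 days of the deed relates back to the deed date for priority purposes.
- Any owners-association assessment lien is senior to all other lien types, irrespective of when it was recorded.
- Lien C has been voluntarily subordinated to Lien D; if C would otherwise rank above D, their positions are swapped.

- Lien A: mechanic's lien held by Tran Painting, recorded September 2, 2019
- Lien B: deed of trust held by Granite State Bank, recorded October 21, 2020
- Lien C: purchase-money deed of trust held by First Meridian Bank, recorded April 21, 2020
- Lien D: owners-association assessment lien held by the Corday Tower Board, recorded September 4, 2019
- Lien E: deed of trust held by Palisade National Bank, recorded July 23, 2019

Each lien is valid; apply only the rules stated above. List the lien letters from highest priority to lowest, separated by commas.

D, E, A, C, B

Effective dates after the stated exceptions: C relates back to the deed date March 26, 2020.
D is an owners-association assessment lien and takes priority over every other lien.
Remaining liens by effective date: E (July 23, 2019), A (September 2, 2019), C (March 26, 2020), B (October 21, 2020).
C is already junior to D, so the subordination agreement changes nothing.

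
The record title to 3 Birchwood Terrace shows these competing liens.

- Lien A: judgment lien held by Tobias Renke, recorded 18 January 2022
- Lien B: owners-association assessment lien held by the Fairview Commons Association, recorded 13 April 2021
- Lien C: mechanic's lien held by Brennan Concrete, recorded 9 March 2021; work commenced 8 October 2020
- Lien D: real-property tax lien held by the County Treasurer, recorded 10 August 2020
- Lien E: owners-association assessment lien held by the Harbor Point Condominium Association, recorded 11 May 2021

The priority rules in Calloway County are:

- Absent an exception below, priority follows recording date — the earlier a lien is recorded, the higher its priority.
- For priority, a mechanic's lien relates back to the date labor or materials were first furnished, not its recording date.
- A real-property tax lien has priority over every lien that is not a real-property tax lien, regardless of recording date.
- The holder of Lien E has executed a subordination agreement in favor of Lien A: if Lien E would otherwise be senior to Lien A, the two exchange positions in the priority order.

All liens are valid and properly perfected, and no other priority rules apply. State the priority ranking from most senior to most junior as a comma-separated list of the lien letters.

Effective dates: C relates back to 8 October 2020 (work commenced).
D is a real-property tax lien, so it outranks all other liens regardless of date.
The other liens, earliest effective date first: C (8 October 2020), B (13 April 2021), E (11 May 2021), A (18 January 2022).
E is senior to A before the subordination, so the two trade places.

D, C, B, A, E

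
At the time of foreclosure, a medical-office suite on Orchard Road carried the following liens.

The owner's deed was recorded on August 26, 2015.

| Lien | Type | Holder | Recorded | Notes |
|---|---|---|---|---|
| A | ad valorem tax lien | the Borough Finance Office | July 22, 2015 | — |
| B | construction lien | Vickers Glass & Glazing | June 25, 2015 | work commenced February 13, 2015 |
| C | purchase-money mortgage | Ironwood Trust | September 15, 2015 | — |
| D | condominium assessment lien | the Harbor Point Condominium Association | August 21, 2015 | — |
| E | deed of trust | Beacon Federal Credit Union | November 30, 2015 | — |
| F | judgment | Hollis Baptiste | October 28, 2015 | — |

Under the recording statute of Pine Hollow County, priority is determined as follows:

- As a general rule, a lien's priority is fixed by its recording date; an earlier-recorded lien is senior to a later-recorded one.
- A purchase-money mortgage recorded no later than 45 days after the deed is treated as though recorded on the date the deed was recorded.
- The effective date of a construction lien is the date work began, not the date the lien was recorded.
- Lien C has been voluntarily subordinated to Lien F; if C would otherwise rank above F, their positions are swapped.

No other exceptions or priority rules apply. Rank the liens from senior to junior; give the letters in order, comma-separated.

B, A, D, F, C, E

First, effective dates: B's effective date is February 13, 2015, when work began; C was recorded within the 45-day window, so its effective date is the deed date August 26, 2015.
Sorted by effective date: B (February 13, 2015), A (July 22, 2015), D (August 21, 2015), C (August 26, 2015), F (October 28, 2015), E (November 30, 2015).
Because C would otherwise rank above F, the subordination swaps them.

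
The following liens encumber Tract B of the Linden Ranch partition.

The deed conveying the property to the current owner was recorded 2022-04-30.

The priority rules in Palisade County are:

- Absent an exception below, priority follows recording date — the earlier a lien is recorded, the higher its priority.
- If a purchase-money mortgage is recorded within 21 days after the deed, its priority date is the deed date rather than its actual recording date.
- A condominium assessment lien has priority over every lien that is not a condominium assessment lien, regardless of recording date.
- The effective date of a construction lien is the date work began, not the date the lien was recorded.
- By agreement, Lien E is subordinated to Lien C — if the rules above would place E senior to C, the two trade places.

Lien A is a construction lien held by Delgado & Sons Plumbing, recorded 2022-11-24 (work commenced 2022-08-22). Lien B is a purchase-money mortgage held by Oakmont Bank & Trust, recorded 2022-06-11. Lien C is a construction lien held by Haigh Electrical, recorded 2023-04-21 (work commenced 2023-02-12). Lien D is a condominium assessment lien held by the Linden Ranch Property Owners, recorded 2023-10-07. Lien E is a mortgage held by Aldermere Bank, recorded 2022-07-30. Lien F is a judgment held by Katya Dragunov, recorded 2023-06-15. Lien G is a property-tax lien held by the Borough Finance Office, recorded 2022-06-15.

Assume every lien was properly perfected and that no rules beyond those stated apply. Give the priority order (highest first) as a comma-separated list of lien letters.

D, B, G, C, A, E, F

Effective dates after the stated exceptions: A's effective date is 2022-08-22, when work began; B was recorded 42 days after the deed, outside the 21-day window, so it keeps its recording date; C is treated as recorded 2023-02-12, the work-commencement date.
D is a condominium assessment lien and takes priority over every other lien.
Remaining liens by effective date: B (2022-06-11), G (2022-06-15), E (2022-07-30), A (2022-08-22), C (2023-02-12), F (2023-06-15).
E would otherwise be senior to C, so under the subordination agreement E and C exchange positions.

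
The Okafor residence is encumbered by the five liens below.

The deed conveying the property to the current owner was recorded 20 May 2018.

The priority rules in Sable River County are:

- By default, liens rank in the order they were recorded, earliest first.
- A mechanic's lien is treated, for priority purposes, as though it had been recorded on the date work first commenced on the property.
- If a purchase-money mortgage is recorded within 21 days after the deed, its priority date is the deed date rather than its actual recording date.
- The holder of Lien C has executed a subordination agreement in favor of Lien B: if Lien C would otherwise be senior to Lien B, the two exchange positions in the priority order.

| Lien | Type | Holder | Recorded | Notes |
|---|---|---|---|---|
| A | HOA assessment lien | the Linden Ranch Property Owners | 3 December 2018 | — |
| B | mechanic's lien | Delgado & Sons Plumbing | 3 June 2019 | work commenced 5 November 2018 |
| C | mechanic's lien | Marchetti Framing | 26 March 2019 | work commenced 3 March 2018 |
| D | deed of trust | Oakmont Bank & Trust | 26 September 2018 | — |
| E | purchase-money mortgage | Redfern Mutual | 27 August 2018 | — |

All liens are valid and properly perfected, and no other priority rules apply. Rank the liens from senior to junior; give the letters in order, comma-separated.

B, E, D, C, A

Effective dates after the stated exceptions: B is treated as recorded 5 November 2018, the work-commencement date; C relates back to 3 March 2018 (work commenced); E was recorded 99 days after the deed, outside the 21-day window, so it keeps its recording date.
By effective date: C (3 March 2018), E (27 August 2018), D (26 September 2018), B (5 November 2018), A (3 December 2018).
C is senior to B before the subordination, so the two trade places.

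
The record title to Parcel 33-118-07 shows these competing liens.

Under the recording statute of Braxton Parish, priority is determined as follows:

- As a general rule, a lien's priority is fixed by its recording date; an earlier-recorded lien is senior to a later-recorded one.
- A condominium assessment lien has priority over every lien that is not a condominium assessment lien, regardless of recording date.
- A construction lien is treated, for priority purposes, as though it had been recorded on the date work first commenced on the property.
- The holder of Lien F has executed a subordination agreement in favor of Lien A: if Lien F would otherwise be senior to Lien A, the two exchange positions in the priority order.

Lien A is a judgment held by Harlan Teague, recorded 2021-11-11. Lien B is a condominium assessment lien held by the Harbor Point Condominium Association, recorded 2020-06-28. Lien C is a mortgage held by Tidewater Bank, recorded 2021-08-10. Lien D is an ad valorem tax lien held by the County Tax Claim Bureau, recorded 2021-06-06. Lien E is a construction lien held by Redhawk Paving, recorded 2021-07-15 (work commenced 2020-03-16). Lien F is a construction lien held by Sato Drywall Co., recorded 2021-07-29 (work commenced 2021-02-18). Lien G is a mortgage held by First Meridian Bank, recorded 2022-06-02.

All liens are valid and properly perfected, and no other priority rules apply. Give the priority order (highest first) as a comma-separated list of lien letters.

First, effective dates: E is treated as recorded 2020-03-16, the work-commencement date; F relates back to 2021-02-18 (work commenced).
B is a condominium assessment lien and takes priority over every other lien.
The other liens, earliest effective date first: E (2020-03-16), F (2021-02-18), D (2021-06-06), C (2021-08-10), A (2021-11-11), G (2022-06-02).
F is senior to A before the subordination, so the two trade places.

B, E, A, D, C, F, G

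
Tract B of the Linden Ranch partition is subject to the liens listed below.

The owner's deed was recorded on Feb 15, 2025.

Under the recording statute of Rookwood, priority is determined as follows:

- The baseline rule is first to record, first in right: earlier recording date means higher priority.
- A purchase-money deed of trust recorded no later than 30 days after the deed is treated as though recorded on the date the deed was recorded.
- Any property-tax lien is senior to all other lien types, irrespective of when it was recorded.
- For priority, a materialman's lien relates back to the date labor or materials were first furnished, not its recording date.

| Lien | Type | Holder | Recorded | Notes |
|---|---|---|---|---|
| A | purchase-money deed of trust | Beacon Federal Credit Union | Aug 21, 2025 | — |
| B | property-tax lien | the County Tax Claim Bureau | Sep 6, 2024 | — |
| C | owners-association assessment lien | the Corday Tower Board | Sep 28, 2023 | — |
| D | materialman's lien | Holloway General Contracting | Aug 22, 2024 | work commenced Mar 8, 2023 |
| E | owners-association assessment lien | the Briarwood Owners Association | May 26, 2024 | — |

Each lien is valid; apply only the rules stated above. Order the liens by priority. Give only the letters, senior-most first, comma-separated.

Effective dates: A was recorded 187 days after the deed, outside the 30-day window, so it keeps its recording date; D relates back to Mar 8, 2023 (work commenced).
B is a property-tax lien, so it outranks all other liens regardless of date.
Remaining liens by effective date: D (Mar 8, 2023), C (Sep 28, 2023), E (May 26, 2024), A (Aug 21, 2025).

B, D, C, E, A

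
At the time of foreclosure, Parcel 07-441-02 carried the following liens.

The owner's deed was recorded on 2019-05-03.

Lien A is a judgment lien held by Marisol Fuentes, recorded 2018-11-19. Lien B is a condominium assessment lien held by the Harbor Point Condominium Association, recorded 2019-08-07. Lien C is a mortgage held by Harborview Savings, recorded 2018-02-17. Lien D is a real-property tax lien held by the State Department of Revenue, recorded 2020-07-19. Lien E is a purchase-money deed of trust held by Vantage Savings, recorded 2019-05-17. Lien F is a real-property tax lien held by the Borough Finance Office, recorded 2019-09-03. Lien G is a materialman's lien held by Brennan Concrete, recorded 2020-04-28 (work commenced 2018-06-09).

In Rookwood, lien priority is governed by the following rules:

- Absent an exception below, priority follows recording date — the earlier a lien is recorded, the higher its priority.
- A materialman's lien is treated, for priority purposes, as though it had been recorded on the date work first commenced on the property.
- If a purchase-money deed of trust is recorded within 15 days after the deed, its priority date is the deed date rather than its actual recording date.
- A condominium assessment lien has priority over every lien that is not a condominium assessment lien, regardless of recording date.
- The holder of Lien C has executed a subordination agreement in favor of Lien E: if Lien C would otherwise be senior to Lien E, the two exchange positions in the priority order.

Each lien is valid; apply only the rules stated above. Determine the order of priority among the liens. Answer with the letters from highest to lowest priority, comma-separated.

B, E, G, A, C, F, D

Adjusting effective dates: E was recorded within the 15-day window, so its effective date is the deed date 2019-05-03; G is treated as recorded 2018-06-09, the work-commencement date.
As a condominium assessment lien, B is senior to every other lien.
Remaining liens by effective date: C (2018-02-17), G (2018-06-09), A (2018-11-19), E (2019-05-03), F (2019-09-03), D (2020-07-19).
Because C would otherwise rank above E, the subordination swaps them.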